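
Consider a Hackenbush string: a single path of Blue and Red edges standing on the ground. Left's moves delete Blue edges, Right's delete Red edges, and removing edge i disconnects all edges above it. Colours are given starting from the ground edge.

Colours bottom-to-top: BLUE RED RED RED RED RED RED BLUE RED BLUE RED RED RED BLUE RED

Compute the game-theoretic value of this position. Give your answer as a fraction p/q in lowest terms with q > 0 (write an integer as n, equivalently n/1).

325/16384

Prefix values for BLUE RED RED RED RED RED RED BLUE RED BLUE RED RED RED BLUE RED via {L|R} + simplicity:
1 of 15 · B · max L 0 · min R +∞ gives 1
2 of 15 · BR · max L 0 · min R 1 gives 1/2
3 of 15 · BRR · max L 0 · min R 1/2 gives 1/4
4 of 15 · BRRR · max L 0 · min R 1/4 gives 1/8
5 of 15 · BRRRR · max L 0 · min R 1/8 gives 1/16
6 of 15 · BRRRRR · max L 0 · min R 1/16 gives 1/32
7 of 15 · BRRRRRR · max L 0 · min R 1/32 gives 1/64
8 of 15 · BRRRRRRB · max L 1/64 · min R 1/32 gives 3/128
9 of 15 · BRRRRRRBR · max L 1/64 · min R 3/128 gives 5/256
10 of 15 · BRRRRRRBRB · max L 5/256 · min R 3/128 gives 11/512
11 of 15 · BRRRRRRBRBR · max L 5/256 · min R 11/512 gives 21/1024
12 of 15 · BRRRRRRBRBRR · max L 5/256 · min R 21/1024 gives 41/2048
13 of 15 · BRRRRRRBRBRRR · max L 5/256 · min R 41/2048 gives 81/4096
14 of 15 · BRRRRRRBRBRRRB · max L 81/4096 · min R 41/2048 gives 163/8192
15 of 15 · BRRRRRRBRBRRRBR · max L 81/4096 · min R 163/8192 gives 325/16384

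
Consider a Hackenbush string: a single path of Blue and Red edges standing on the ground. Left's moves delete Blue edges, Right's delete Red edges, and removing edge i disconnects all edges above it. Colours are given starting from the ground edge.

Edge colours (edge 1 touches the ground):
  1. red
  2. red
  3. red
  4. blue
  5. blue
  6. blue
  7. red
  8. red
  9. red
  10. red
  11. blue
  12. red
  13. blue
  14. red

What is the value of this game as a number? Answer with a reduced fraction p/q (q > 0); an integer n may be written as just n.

Prefix values for red red red blue blue blue red red red red blue red blue red via {L|R} + simplicity:
v(r) = { (no moves) | 0 } — -1
v(rr) = { (no moves) | -1, 0 } — -2
v(rrr) = { (no moves) | -2, -1, 0 } — -3
v(rrrb) = { -3 | -2, -1, 0 } — -5/2
v(rrrbb) = { -3, -5/2 | -2, -1, 0 } — -9/4
v(rrrbbb) = { -3, -5/2, -9/4 | -2, -1, 0 } — -17/8
v(rrrbbbr) = { -3, -5/2, -9/4 | -17/8, -2, -1, 0 } — -35/16
v(rrrbbbrr) = { -3, -5/2, -9/4 | -35/16, -17/8, -2, -1, 0 } — -71/32
v(rrrbbbrrr) = { -3, -5/2, -9/4 | -71/32, -35/16, -17/8, -2, -1, 0 } — -143/64
v(rrrbbbrrrr) = { -3, -5/2, -9/4 | -143/64, -71/32, -35/16, -17/8, -2, -1, 0 } — -287/128
v(rrrbbbrrrrb) = { -3, -5/2, -9/4, -287/128 | -143/64, -71/32, -35/16, -17/8, -2, -1, 0 } — -573/256
v(rrrbbbrrrrbr) = { -3, -5/2, -9/4, -287/128 | -573/256, -143/64, -71/32, -35/16, -17/8, -2, -1, 0 } — -1147/512
v(rrrbbbrrrrbrb) = { -3, -5/2, -9/4, -287/128, -1147/512 | -573/256, -143/64, -71/32, -35/16, -17/8, -2, -1, 0 } — -2293/1024
v(rrrbbbrrrrbrbr) = { -3, -5/2, -9/4, -287/128, -1147/512 | -2293/1024, -573/256, -143/64, -71/32, -35/16, -17/8, -2, -1, 0 } — -4587/2048

-4587/2048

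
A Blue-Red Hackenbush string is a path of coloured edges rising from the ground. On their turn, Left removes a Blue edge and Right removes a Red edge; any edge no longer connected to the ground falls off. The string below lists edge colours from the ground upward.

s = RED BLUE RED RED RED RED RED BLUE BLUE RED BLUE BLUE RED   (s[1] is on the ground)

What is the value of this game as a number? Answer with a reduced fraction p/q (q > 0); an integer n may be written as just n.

edge 1 of 13 (RED): { none | 0 } -> -1
edge 2 of 13 (BLUE): { -1 | 0 } -> -1/2
edge 3 of 13 (RED): { -1 | -1/2; 0 } -> -3/4
edge 4 of 13 (RED): { -1 | -3/4; -1/2; 0 } -> -7/8
edge 5 of 13 (RED): { -1 | -7/8; -3/4; -1/2; 0 } -> -15/16
edge 6 of 13 (RED): { -1 | -15/16; -7/8; -3/4; -1/2; 0 } -> -31/32
edge 7 of 13 (RED): { -1 | -31/32; -15/16; -7/8; -3/4; -1/2; 0 } -> -63/64
edge 8 of 13 (BLUE): { -1; -63/64 | -31/32; -15/16; -7/8; -3/4; -1/2; 0 } -> -125/128
edge 9 of 13 (BLUE): { -1; -63/64; -125/128 | -31/32; -15/16; -7/8; -3/4; -1/2; 0 } -> -249/256
edge 10 of 13 (RED): { -1; -63/64; -125/128 | -249/256; -31/32; -15/16; -7/8; -3/4; -1/2; 0 } -> -499/512
edge 11 of 13 (BLUE): { -1; -63/64; -125/128; -499/512 | -249/256; -31/32; -15/16; -7/8; -3/4; -1/2; 0 } -> -997/1024
edge 12 of 13 (BLUE): { -1; -63/64; -125/128; -499/512; -997/1024 | -249/256; -31/32; -15/16; -7/8; -3/4; -1/2; 0 } -> -1993/2048
edge 13 of 13 (RED): { -1; -63/64; -125/128; -499/512; -997/1024 | -1993/2048; -249/256; -31/32; -15/16; -7/8; -3/4; -1/2; 0 } -> -3987/4096

-3987/4096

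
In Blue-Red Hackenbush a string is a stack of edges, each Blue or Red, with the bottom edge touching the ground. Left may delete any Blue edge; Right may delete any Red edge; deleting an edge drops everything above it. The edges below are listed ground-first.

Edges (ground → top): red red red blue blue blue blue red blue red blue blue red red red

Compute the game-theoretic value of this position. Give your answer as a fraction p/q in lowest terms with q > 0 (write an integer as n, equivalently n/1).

Recurse on prefixes of the 15-edge string red red red blue blue blue blue red blue red blue blue red red red:
step 1: add red to get r; options L={ — } R={ 0 } gives -1
step 2: add red to get rr; options L={ — } R={ -1,0 } gives -2
step 3: add red to get rrr; options L={ — } R={ -2,-1,0 } gives -3
step 4: add blue to get rrrb; options L={ -3 } R={ -2,-1,0 } gives -5/2
step 5: add blue to get rrrbb; options L={ -3,-5/2 } R={ -2,-1,0 } gives -9/4
step 6: add blue to get rrrbbb; options L={ -3,-5/2,-9/4 } R={ -2,-1,0 } gives -17/8
step 7: add blue to get rrrbbbb; options L={ -3,-5/2,-9/4,-17/8 } R={ -2,-1,0 } gives -33/16
step 8: add red to get rrrbbbbr; options L={ -3,-5/2,-9/4,-17/8 } R={ -33/16,-2,-1,0 } gives -67/32
step 9: add blue to get rrrbbbbrb; options L={ -3,-5/2,-9/4,-17/8,-67/32 } R={ -33/16,-2,-1,0 } gives -133/64
step 10: add red to get rrrbbbbrbr; options L={ -3,-5/2,-9/4,-17/8,-67/32 } R={ -133/64,-33/16,-2,-1,0 } gives -267/128
step 11: add blue to get rrrbbbbrbrb; options L={ -3,-5/2,-9/4,-17/8,-67/32,-267/128 } R={ -133/64,-33/16,-2,-1,0 } gives -533/256
step 12: add blue to get rrrbbbbrbrbb; options L={ -3,-5/2,-9/4,-17/8,-67/32,-267/128,-533/256 } R={ -133/64,-33/16,-2,-1,0 } gives -1065/512
step 13: add red to get rrrbbbbrbrbbr; options L={ -3,-5/2,-9/4,-17/8,-67/32,-267/128,-533/256 } R={ -1065/512,-133/64,-33/16,-2,-1,0 } gives -2131/1024
step 14: add red to get rrrbbbbrbrbbrr; options L={ -3,-5/2,-9/4,-17/8,-67/32,-267/128,-533/256 } R={ -2131/1024,-1065/512,-133/64,-33/16,-2,-1,0 } gives -4263/2048
step 15: add red to get rrrbbbbrbrbbrrr; options L={ -3,-5/2,-9/4,-17/8,-67/32,-267/128,-533/256 } R={ -4263/2048,-2131/1024,-1065/512,-133/64,-33/16,-2,-1,0 } gives -8527/4096

-8527/4096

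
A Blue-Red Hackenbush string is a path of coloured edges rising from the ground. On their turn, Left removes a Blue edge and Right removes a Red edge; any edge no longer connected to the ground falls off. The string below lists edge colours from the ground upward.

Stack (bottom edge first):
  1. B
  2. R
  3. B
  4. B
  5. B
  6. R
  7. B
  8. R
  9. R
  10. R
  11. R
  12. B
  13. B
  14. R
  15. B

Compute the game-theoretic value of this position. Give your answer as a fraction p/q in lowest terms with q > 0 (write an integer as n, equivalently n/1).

Build value(s[:k]) for k = 1..15, string s = B R B B B R B R R R R B B R B.
step 1: add B to get B; options L={ 0 } R={ ∅ } gives 1
step 2: add R to get BR; options L={ 0 } R={ 1 } gives 1/2
step 3: add B to get BRB; options L={ 0; 1/2 } R={ 1 } gives 3/4
step 4: add B to get BRBB; options L={ 0; 1/2; 3/4 } R={ 1 } gives 7/8
step 5: add B to get BRBBB; options L={ 0; 1/2; 3/4; 7/8 } R={ 1 } gives 15/16
step 6: add R to get BRBBBR; options L={ 0; 1/2; 3/4; 7/8 } R={ 15/16; 1 } gives 29/32
step 7: add B to get BRBBBRB; options L={ 0; 1/2; 3/4; 7/8; 29/32 } R={ 15/16; 1 } gives 59/64
step 8: add R to get BRBBBRBR; options L={ 0; 1/2; 3/4; 7/8; 29/32 } R={ 59/64; 15/16; 1 } gives 117/128
step 9: add R to get BRBBBRBRR; options L={ 0; 1/2; 3/4; 7/8; 29/32 } R={ 117/128; 59/64; 15/16; 1 } gives 233/256
step 10: add R to get BRBBBRBRRR; options L={ 0; 1/2; 3/4; 7/8; 29/32 } R={ 233/256; 117/128; 59/64; 15/16; 1 } gives 465/512
step 11: add R to get BRBBBRBRRRR; options L={ 0; 1/2; 3/4; 7/8; 29/32 } R={ 465/512; 233/256; 117/128; 59/64; 15/16; 1 } gives 929/1024
step 12: add B to get BRBBBRBRRRRB; options L={ 0; 1/2; 3/4; 7/8; 29/32; 929/1024 } R={ 465/512; 233/256; 117/128; 59/64; 15/16; 1 } gives 1859/2048
step 13: add B to get BRBBBRBRRRRBB; options L={ 0; 1/2; 3/4; 7/8; 29/32; 929/1024; 1859/2048 } R={ 465/512; 233/256; 117/128; 59/64; 15/16; 1 } gives 3719/4096
step 14: add R to get BRBBBRBRRRRBBR; options L={ 0; 1/2; 3/4; 7/8; 29/32; 929/1024; 1859/2048 } R={ 3719/4096; 465/512; 233/256; 117/128; 59/64; 15/16; 1 } gives 7437/8192
step 15: add B to get BRBBBRBRRRRBBRB; options L={ 0; 1/2; 3/4; 7/8; 29/32; 929/1024; 1859/2048; 7437/8192 } R={ 3719/4096; 465/512; 233/256; 117/128; 59/64; 15/16; 1 } gives 14875/16384

14875/16384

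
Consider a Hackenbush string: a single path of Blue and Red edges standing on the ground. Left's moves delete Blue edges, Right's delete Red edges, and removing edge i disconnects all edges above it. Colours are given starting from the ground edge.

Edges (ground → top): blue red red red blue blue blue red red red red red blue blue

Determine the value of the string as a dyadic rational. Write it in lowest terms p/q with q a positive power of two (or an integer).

1 of 14 · b · max L 0 · min R +∞ -> 1
2 of 14 · br · max L 0 · min R 1 -> 1/2
3 of 14 · brr · max L 0 · min R 1/2 -> 1/4
4 of 14 · brrr · max L 0 · min R 1/4 -> 1/8
5 of 14 · brrrb · max L 1/8 · min R 1/4 -> 3/16
6 of 14 · brrrbb · max L 3/16 · min R 1/4 -> 7/32
7 of 14 · brrrbbb · max L 7/32 · min R 1/4 -> 15/64
8 of 14 · brrrbbbr · max L 7/32 · min R 15/64 -> 29/128
9 of 14 · brrrbbbrr · max L 7/32 · min R 29/128 -> 57/256
10 of 14 · brrrbbbrrr · max L 7/32 · min R 57/256 -> 113/512
11 of 14 · brrrbbbrrrr · max L 7/32 · min R 113/512 -> 225/1024
12 of 14 · brrrbbbrrrrr · max L 7/32 · min R 225/1024 -> 449/2048
13 of 14 · brrrbbbrrrrrb · max L 449/2048 · min R 225/1024 -> 899/4096
14 of 14 · brrrbbbrrrrrbb · max L 899/4096 · min R 225/1024 -> 1799/8192

1799/8192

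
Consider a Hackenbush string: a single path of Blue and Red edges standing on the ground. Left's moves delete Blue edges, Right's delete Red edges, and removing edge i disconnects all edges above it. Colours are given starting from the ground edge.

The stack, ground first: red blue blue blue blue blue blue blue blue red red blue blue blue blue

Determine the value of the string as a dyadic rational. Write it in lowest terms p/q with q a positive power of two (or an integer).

value_1 [r]  L=[(no moves)]  R=[0]  = -1
value_2 [rb]  L=[-1]  R=[0]  = -1/2
value_3 [rbb]  L=[-1; -1/2]  R=[0]  = -1/4
value_4 [rbbb]  L=[-1; -1/2; -1/4]  R=[0]  = -1/8
value_5 [rbbbb]  L=[-1; -1/2; -1/4; -1/8]  R=[0]  = -1/16
value_6 [rbbbbb]  L=[-1; -1/2; -1/4; -1/8; -1/16]  R=[0]  = -1/32
value_7 [rbbbbbb]  L=[-1; -1/2; -1/4; -1/8; -1/16; -1/32]  R=[0]  = -1/64
value_8 [rbbbbbbb]  L=[-1; -1/2; -1/4; -1/8; -1/16; -1/32; -1/64]  R=[0]  = -1/128
value_9 [rbbbbbbbb]  L=[-1; -1/2; -1/4; -1/8; -1/16; -1/32; -1/64; -1/128]  R=[0]  = -1/256
value_10 [rbbbbbbbbr]  L=[-1; -1/2; -1/4; -1/8; -1/16; -1/32; -1/64; -1/128]  R=[-1/256; 0]  = -3/512
value_11 [rbbbbbbbbrr]  L=[-1; -1/2; -1/4; -1/8; -1/16; -1/32; -1/64; -1/128]  R=[-3/512; -1/256; 0]  = -7/1024
value_12 [rbbbbbbbbrrb]  L=[-1; -1/2; -1/4; -1/8; -1/16; -1/32; -1/64; -1/128; -7/1024]  R=[-3/512; -1/256; 0]  = -13/2048
value_13 [rbbbbbbbbrrbb]  L=[-1; -1/2; -1/4; -1/8; -1/16; -1/32; -1/64; -1/128; -7/1024; -13/2048]  R=[-3/512; -1/256; 0]  = -25/4096
value_14 [rbbbbbbbbrrbbb]  L=[-1; -1/2; -1/4; -1/8; -1/16; -1/32; -1/64; -1/128; -7/1024; -13/2048; -25/4096]  R=[-3/512; -1/256; 0]  = -49/8192
value_15 [rbbbbbbbbrrbbbb]  L=[-1; -1/2; -1/4; -1/8; -1/16; -1/32; -1/64; -1/128; -7/1024; -13/2048; -25/4096; -49/8192]  R=[-3/512; -1/256; 0]  = -97/16384

-97/16384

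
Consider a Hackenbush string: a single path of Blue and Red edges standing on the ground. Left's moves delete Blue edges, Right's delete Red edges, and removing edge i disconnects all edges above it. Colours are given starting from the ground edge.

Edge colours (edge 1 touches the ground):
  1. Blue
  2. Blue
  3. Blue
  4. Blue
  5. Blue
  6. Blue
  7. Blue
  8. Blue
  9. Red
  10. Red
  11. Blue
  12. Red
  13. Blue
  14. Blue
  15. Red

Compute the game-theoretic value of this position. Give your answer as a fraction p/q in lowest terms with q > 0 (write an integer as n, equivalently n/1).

941/128

value(B) = { 0 |  } so 1
value(BB) = { 0; 1 |  } so 2
value(BBB) = { 0; 1; 2 |  } so 3
value(BBBB) = { 0; 1; 2; 3 |  } so 4
value(BBBBB) = { 0; 1; 2; 3; 4 |  } so 5
value(BBBBBB) = { 0; 1; 2; 3; 4; 5 |  } so 6
value(BBBBBBB) = { 0; 1; 2; 3; 4; 5; 6 |  } so 7
value(BBBBBBBB) = { 0; 1; 2; 3; 4; 5; 6; 7 |  } so 8
value(BBBBBBBBR) = { 0; 1; 2; 3; 4; 5; 6; 7 | 8 } so 15/2
value(BBBBBBBBRR) = { 0; 1; 2; 3; 4; 5; 6; 7 | 15/2; 8 } so 29/4
value(BBBBBBBBRRB) = { 0; 1; 2; 3; 4; 5; 6; 7; 29/4 | 15/2; 8 } so 59/8
value(BBBBBBBBRRBR) = { 0; 1; 2; 3; 4; 5; 6; 7; 29/4 | 59/8; 15/2; 8 } so 117/16
value(BBBBBBBBRRBRB) = { 0; 1; 2; 3; 4; 5; 6; 7; 29/4; 117/16 | 59/8; 15/2; 8 } so 235/32
value(BBBBBBBBRRBRBB) = { 0; 1; 2; 3; 4; 5; 6; 7; 29/4; 117/16; 235/32 | 59/8; 15/2; 8 } so 471/64
value(BBBBBBBBRRBRBBR) = { 0; 1; 2; 3; 4; 5; 6; 7; 29/4; 117/16; 235/32 | 471/64; 59/8; 15/2; 8 } so 941/128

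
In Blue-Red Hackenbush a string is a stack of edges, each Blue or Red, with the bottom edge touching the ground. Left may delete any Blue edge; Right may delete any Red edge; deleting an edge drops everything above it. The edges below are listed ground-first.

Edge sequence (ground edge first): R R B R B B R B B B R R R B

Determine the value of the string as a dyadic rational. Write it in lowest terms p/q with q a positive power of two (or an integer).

-6429/4096

Recurse on prefixes of the 14-edge string R R B R B B R B B B R R R B:
value_1 [R]  L=[·]  R=[0]  = -1
value_2 [RR]  L=[·]  R=[-1 0]  = -2
value_3 [RRB]  L=[-2]  R=[-1 0]  = -3/2
value_4 [RRBR]  L=[-2]  R=[-3/2 -1 0]  = -7/4
value_5 [RRBRB]  L=[-2 -7/4]  R=[-3/2 -1 0]  = -13/8
value_6 [RRBRBB]  L=[-2 -7/4 -13/8]  R=[-3/2 -1 0]  = -25/16
value_7 [RRBRBBR]  L=[-2 -7/4 -13/8]  R=[-25/16 -3/2 -1 0]  = -51/32
value_8 [RRBRBBRB]  L=[-2 -7/4 -13/8 -51/32]  R=[-25/16 -3/2 -1 0]  = -101/64
value_9 [RRBRBBRBB]  L=[-2 -7/4 -13/8 -51/32 -101/64]  R=[-25/16 -3/2 -1 0]  = -201/128
value_10 [RRBRBBRBBB]  L=[-2 -7/4 -13/8 -51/32 -101/64 -201/128]  R=[-25/16 -3/2 -1 0]  = -401/256
value_11 [RRBRBBRBBBR]  L=[-2 -7/4 -13/8 -51/32 -101/64 -201/128]  R=[-401/256 -25/16 -3/2 -1 0]  = -803/512
value_12 [RRBRBBRBBBRR]  L=[-2 -7/4 -13/8 -51/32 -101/64 -201/128]  R=[-803/512 -401/256 -25/16 -3/2 -1 0]  = -1607/1024
value_13 [RRBRBBRBBBRRR]  L=[-2 -7/4 -13/8 -51/32 -101/64 -201/128]  R=[-1607/1024 -803/512 -401/256 -25/16 -3/2 -1 0]  = -3215/2048
value_14 [RRBRBBRBBBRRRB]  L=[-2 -7/4 -13/8 -51/32 -101/64 -201/128 -3215/2048]  R=[-1607/1024 -803/512 -401/256 -25/16 -3/2 -1 0]  = -6429/4096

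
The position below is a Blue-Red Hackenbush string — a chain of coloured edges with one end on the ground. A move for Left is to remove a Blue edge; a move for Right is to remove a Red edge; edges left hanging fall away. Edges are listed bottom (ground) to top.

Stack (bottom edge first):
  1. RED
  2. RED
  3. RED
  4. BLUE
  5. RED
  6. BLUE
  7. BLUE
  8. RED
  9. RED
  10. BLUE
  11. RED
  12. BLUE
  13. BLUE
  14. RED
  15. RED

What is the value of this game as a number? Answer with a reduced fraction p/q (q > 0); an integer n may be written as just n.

g(R) = { · | 0 } gives -1
g(RR) = { · | -1 0 } gives -2
g(RRR) = { · | -2 -1 0 } gives -3
g(RRRB) = { -3 | -2 -1 0 } gives -5/2
g(RRRBR) = { -3 | -5/2 -2 -1 0 } gives -11/4
g(RRRBRB) = { -3 -11/4 | -5/2 -2 -1 0 } gives -21/8
g(RRRBRBB) = { -3 -11/4 -21/8 | -5/2 -2 -1 0 } gives -41/16
g(RRRBRBBR) = { -3 -11/4 -21/8 | -41/16 -5/2 -2 -1 0 } gives -83/32
g(RRRBRBBRR) = { -3 -11/4 -21/8 | -83/32 -41/16 -5/2 -2 -1 0 } gives -167/64
g(RRRBRBBRRB) = { -3 -11/4 -21/8 -167/64 | -83/32 -41/16 -5/2 -2 -1 0 } gives -333/128
g(RRRBRBBRRBR) = { -3 -11/4 -21/8 -167/64 | -333/128 -83/32 -41/16 -5/2 -2 -1 0 } gives -667/256
g(RRRBRBBRRBRB) = { -3 -11/4 -21/8 -167/64 -667/256 | -333/128 -83/32 -41/16 -5/2 -2 -1 0 } gives -1333/512
g(RRRBRBBRRBRBB) = { -3 -11/4 -21/8 -167/64 -667/256 -1333/512 | -333/128 -83/32 -41/16 -5/2 -2 -1 0 } gives -2665/1024
g(RRRBRBBRRBRBBR) = { -3 -11/4 -21/8 -167/64 -667/256 -1333/512 | -2665/1024 -333/128 -83/32 -41/16 -5/2 -2 -1 0 } gives -5331/2048
g(RRRBRBBRRBRBBRR) = { -3 -11/4 -21/8 -167/64 -667/256 -1333/512 | -5331/2048 -2665/1024 -333/128 -83/32 -41/16 -5/2 -2 -1 0 } gives -10663/4096

-10663/4096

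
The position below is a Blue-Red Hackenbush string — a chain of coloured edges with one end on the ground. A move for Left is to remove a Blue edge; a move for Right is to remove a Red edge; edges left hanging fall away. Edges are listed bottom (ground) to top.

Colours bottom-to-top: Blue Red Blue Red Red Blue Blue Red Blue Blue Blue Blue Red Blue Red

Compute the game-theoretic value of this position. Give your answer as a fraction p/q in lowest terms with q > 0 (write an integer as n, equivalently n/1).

Recurse on prefixes of the 15-edge string Blue Red Blue Red Red Blue Blue Red Blue Blue Blue Blue Red Blue Red:
B: Left { 0 }, Right { ∅ } -> simplest 1
BR: Left { 0 }, Right { 1 } -> simplest 1/2
BRB: Left { 0,1/2 }, Right { 1 } -> simplest 3/4
BRBR: Left { 0,1/2 }, Right { 3/4,1 } -> simplest 5/8
BRBRR: Left { 0,1/2 }, Right { 5/8,3/4,1 } -> simplest 9/16
BRBRRB: Left { 0,1/2,9/16 }, Right { 5/8,3/4,1 } -> simplest 19/32
BRBRRBB: Left { 0,1/2,9/16,19/32 }, Right { 5/8,3/4,1 } -> simplest 39/64
BRBRRBBR: Left { 0,1/2,9/16,19/32 }, Right { 39/64,5/8,3/4,1 } -> simplest 77/128
BRBRRBBRB: Left { 0,1/2,9/16,19/32,77/128 }, Right { 39/64,5/8,3/4,1 } -> simplest 155/256
BRBRRBBRBB: Left { 0,1/2,9/16,19/32,77/128,155/256 }, Right { 39/64,5/8,3/4,1 } -> simplest 311/512
BRBRRBBRBBB: Left { 0,1/2,9/16,19/32,77/128,155/256,311/512 }, Right { 39/64,5/8,3/4,1 } -> simplest 623/1024
BRBRRBBRBBBB: Left { 0,1/2,9/16,19/32,77/128,155/256,311/512,623/1024 }, Right { 39/64,5/8,3/4,1 } -> simplest 1247/2048
BRBRRBBRBBBBR: Left { 0,1/2,9/16,19/32,77/128,155/256,311/512,623/1024 }, Right { 1247/2048,39/64,5/8,3/4,1 } -> simplest 2493/4096
BRBRRBBRBBBBRB: Left { 0,1/2,9/16,19/32,77/128,155/256,311/512,623/1024,2493/4096 }, Right { 1247/2048,39/64,5/8,3/4,1 } -> simplest 4987/8192
BRBRRBBRBBBBRBR: Left { 0,1/2,9/16,19/32,77/128,155/256,311/512,623/1024,2493/4096 }, Right { 4987/8192,1247/2048,39/64,5/8,3/4,1 } -> simplest 9973/16384

9973/16384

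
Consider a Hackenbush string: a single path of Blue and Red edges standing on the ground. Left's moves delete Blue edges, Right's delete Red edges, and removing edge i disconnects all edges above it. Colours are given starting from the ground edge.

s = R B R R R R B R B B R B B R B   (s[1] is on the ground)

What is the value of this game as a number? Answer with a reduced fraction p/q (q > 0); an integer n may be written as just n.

v(R) = { · | 0 } = -1
v(RB) = { -1 | 0 } = -1/2
v(RBR) = { -1 | -1/2,0 } = -3/4
v(RBRR) = { -1 | -3/4,-1/2,0 } = -7/8
v(RBRRR) = { -1 | -7/8,-3/4,-1/2,0 } = -15/16
v(RBRRRR) = { -1 | -15/16,-7/8,-3/4,-1/2,0 } = -31/32
v(RBRRRRB) = { -1,-31/32 | -15/16,-7/8,-3/4,-1/2,0 } = -61/64
v(RBRRRRBR) = { -1,-31/32 | -61/64,-15/16,-7/8,-3/4,-1/2,0 } = -123/128
v(RBRRRRBRB) = { -1,-31/32,-123/128 | -61/64,-15/16,-7/8,-3/4,-1/2,0 } = -245/256
v(RBRRRRBRBB) = { -1,-31/32,-123/128,-245/256 | -61/64,-15/16,-7/8,-3/4,-1/2,0 } = -489/512
v(RBRRRRBRBBR) = { -1,-31/32,-123/128,-245/256 | -489/512,-61/64,-15/16,-7/8,-3/4,-1/2,0 } = -979/1024
v(RBRRRRBRBBRB) = { -1,-31/32,-123/128,-245/256,-979/1024 | -489/512,-61/64,-15/16,-7/8,-3/4,-1/2,0 } = -1957/2048
v(RBRRRRBRBBRBB) = { -1,-31/32,-123/128,-245/256,-979/1024,-1957/2048 | -489/512,-61/64,-15/16,-7/8,-3/4,-1/2,0 } = -3913/4096
v(RBRRRRBRBBRBBR) = { -1,-31/32,-123/128,-245/256,-979/1024,-1957/2048 | -3913/4096,-489/512,-61/64,-15/16,-7/8,-3/4,-1/2,0 } = -7827/8192
v(RBRRRRBRBBRBBRB) = { -1,-31/32,-123/128,-245/256,-979/1024,-1957/2048,-7827/8192 | -3913/4096,-489/512,-61/64,-15/16,-7/8,-3/4,-1/2,0 } = -15653/16384

-15653/16384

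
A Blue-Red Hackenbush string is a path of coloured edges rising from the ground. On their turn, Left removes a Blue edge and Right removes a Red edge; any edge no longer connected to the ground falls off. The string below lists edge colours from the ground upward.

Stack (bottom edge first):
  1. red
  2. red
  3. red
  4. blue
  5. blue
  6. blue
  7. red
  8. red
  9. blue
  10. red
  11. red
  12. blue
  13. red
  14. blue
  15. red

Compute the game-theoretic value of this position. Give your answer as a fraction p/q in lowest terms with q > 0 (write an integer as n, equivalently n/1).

-9067/4096

g_1 [r]  L=[·]  R=[0]  ⇒ -1
g_2 [rr]  L=[·]  R=[-1; 0]  ⇒ -2
g_3 [rrr]  L=[·]  R=[-2; -1; 0]  ⇒ -3
g_4 [rrrb]  L=[-3]  R=[-2; -1; 0]  ⇒ -5/2
g_5 [rrrbb]  L=[-3; -5/2]  R=[-2; -1; 0]  ⇒ -9/4
g_6 [rrrbbb]  L=[-3; -5/2; -9/4]  R=[-2; -1; 0]  ⇒ -17/8
g_7 [rrrbbbr]  L=[-3; -5/2; -9/4]  R=[-17/8; -2; -1; 0]  ⇒ -35/16
g_8 [rrrbbbrr]  L=[-3; -5/2; -9/4]  R=[-35/16; -17/8; -2; -1; 0]  ⇒ -71/32
g_9 [rrrbbbrrb]  L=[-3; -5/2; -9/4; -71/32]  R=[-35/16; -17/8; -2; -1; 0]  ⇒ -141/64
g_10 [rrrbbbrrbr]  L=[-3; -5/2; -9/4; -71/32]  R=[-141/64; -35/16; -17/8; -2; -1; 0]  ⇒ -283/128
g_11 [rrrbbbrrbrr]  L=[-3; -5/2; -9/4; -71/32]  R=[-283/128; -141/64; -35/16; -17/8; -2; -1; 0]  ⇒ -567/256
g_12 [rrrbbbrrbrrb]  L=[-3; -5/2; -9/4; -71/32; -567/256]  R=[-283/128; -141/64; -35/16; -17/8; -2; -1; 0]  ⇒ -1133/512
g_13 [rrrbbbrrbrrbr]  L=[-3; -5/2; -9/4; -71/32; -567/256]  R=[-1133/512; -283/128; -141/64; -35/16; -17/8; -2; -1; 0]  ⇒ -2267/1024
g_14 [rrrbbbrrbrrbrb]  L=[-3; -5/2; -9/4; -71/32; -567/256; -2267/1024]  R=[-1133/512; -283/128; -141/64; -35/16; -17/8; -2; -1; 0]  ⇒ -4533/2048
g_15 [rrrbbbrrbrrbrbr]  L=[-3; -5/2; -9/4; -71/32; -567/256; -2267/1024]  R=[-4533/2048; -1133/512; -283/128; -141/64; -35/16; -17/8; -2; -1; 0]  ⇒ -9067/4096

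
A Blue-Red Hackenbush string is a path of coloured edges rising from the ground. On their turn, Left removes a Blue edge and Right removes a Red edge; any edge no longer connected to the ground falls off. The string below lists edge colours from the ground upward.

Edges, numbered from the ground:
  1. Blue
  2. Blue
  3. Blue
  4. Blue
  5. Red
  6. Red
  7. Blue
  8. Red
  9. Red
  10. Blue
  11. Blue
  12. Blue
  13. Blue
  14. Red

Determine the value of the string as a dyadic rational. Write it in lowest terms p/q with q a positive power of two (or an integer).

3389/1024

step 1: add Blue to get B; options L={ 0 } R={ (no moves) } ⇒ 1
step 2: add Blue to get BB; options L={ 0; 1 } R={ (no moves) } ⇒ 2
step 3: add Blue to get BBB; options L={ 0; 1; 2 } R={ (no moves) } ⇒ 3
step 4: add Blue to get BBBB; options L={ 0; 1; 2; 3 } R={ (no moves) } ⇒ 4
step 5: add Red to get BBBBR; options L={ 0; 1; 2; 3 } R={ 4 } ⇒ 7/2
step 6: add Red to get BBBBRR; options L={ 0; 1; 2; 3 } R={ 7/2; 4 } ⇒ 13/4
step 7: add Blue to get BBBBRRB; options L={ 0; 1; 2; 3; 13/4 } R={ 7/2; 4 } ⇒ 27/8
step 8: add Red to get BBBBRRBR; options L={ 0; 1; 2; 3; 13/4 } R={ 27/8; 7/2; 4 } ⇒ 53/16
step 9: add Red to get BBBBRRBRR; options L={ 0; 1; 2; 3; 13/4 } R={ 53/16; 27/8; 7/2; 4 } ⇒ 105/32
step 10: add Blue to get BBBBRRBRRB; options L={ 0; 1; 2; 3; 13/4; 105/32 } R={ 53/16; 27/8; 7/2; 4 } ⇒ 211/64
step 11: add Blue to get BBBBRRBRRBB; options L={ 0; 1; 2; 3; 13/4; 105/32; 211/64 } R={ 53/16; 27/8; 7/2; 4 } ⇒ 423/128
step 12: add Blue to get BBBBRRBRRBBB; options L={ 0; 1; 2; 3; 13/4; 105/32; 211/64; 423/128 } R={ 53/16; 27/8; 7/2; 4 } ⇒ 847/256
step 13: add Blue to get BBBBRRBRRBBBB; options L={ 0; 1; 2; 3; 13/4; 105/32; 211/64; 423/128; 847/256 } R={ 53/16; 27/8; 7/2; 4 } ⇒ 1695/512
step 14: add Red to get BBBBRRBRRBBBBR; options L={ 0; 1; 2; 3; 13/4; 105/32; 211/64; 423/128; 847/256 } R={ 1695/512; 53/16; 27/8; 7/2; 4 } ⇒ 3389/1024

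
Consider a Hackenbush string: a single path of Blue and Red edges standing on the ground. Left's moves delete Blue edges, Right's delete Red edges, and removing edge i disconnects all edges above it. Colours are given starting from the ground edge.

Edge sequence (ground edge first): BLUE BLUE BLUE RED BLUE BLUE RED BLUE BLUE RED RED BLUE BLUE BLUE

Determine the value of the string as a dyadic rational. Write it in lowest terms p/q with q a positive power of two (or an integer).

value_1 [B]  L=[0]  R=[—]  = 1
value_2 [BB]  L=[0; 1]  R=[—]  = 2
value_3 [BBB]  L=[0; 1; 2]  R=[—]  = 3
value_4 [BBBR]  L=[0; 1; 2]  R=[3]  = 5/2
value_5 [BBBRB]  L=[0; 1; 2; 5/2]  R=[3]  = 11/4
value_6 [BBBRBB]  L=[0; 1; 2; 5/2; 11/4]  R=[3]  = 23/8
value_7 [BBBRBBR]  L=[0; 1; 2; 5/2; 11/4]  R=[23/8; 3]  = 45/16
value_8 [BBBRBBRB]  L=[0; 1; 2; 5/2; 11/4; 45/16]  R=[23/8; 3]  = 91/32
value_9 [BBBRBBRBB]  L=[0; 1; 2; 5/2; 11/4; 45/16; 91/32]  R=[23/8; 3]  = 183/64
value_10 [BBBRBBRBBR]  L=[0; 1; 2; 5/2; 11/4; 45/16; 91/32]  R=[183/64; 23/8; 3]  = 365/128
value_11 [BBBRBBRBBRR]  L=[0; 1; 2; 5/2; 11/4; 45/16; 91/32]  R=[365/128; 183/64; 23/8; 3]  = 729/256
value_12 [BBBRBBRBBRRB]  L=[0; 1; 2; 5/2; 11/4; 45/16; 91/32; 729/256]  R=[365/128; 183/64; 23/8; 3]  = 1459/512
value_13 [BBBRBBRBBRRBB]  L=[0; 1; 2; 5/2; 11/4; 45/16; 91/32; 729/256; 1459/512]  R=[365/128; 183/64; 23/8; 3]  = 2919/1024
value_14 [BBBRBBRBBRRBBB]  L=[0; 1; 2; 5/2; 11/4; 45/16; 91/32; 729/256; 1459/512; 2919/1024]  R=[365/128; 183/64; 23/8; 3]  = 5839/2048

5839/2048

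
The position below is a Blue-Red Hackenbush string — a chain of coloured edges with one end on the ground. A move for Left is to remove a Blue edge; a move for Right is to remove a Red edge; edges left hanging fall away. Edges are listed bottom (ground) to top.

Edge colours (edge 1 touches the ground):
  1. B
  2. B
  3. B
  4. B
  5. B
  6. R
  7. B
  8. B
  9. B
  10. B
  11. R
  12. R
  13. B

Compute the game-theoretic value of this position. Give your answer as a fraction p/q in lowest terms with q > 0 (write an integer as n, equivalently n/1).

1267/256

Prefix values for B B B B B R B B B B R R B via {L|R} + simplicity:
value(B) = { 0 | (no moves) } gives 1
value(BB) = { 0 1 | (no moves) } gives 2
value(BBB) = { 0 1 2 | (no moves) } gives 3
value(BBBB) = { 0 1 2 3 | (no moves) } gives 4
value(BBBBB) = { 0 1 2 3 4 | (no moves) } gives 5
value(BBBBBR) = { 0 1 2 3 4 | 5 } gives 9/2
value(BBBBBRB) = { 0 1 2 3 4 9/2 | 5 } gives 19/4
value(BBBBBRBB) = { 0 1 2 3 4 9/2 19/4 | 5 } gives 39/8
value(BBBBBRBBB) = { 0 1 2 3 4 9/2 19/4 39/8 | 5 } gives 79/16
value(BBBBBRBBBB) = { 0 1 2 3 4 9/2 19/4 39/8 79/16 | 5 } gives 159/32
value(BBBBBRBBBBR) = { 0 1 2 3 4 9/2 19/4 39/8 79/16 | 159/32 5 } gives 317/64
value(BBBBBRBBBBRR) = { 0 1 2 3 4 9/2 19/4 39/8 79/16 | 317/64 159/32 5 } gives 633/128
value(BBBBBRBBBBRRB) = { 0 1 2 3 4 9/2 19/4 39/8 79/16 633/128 | 317/64 159/32 5 } gives 1267/256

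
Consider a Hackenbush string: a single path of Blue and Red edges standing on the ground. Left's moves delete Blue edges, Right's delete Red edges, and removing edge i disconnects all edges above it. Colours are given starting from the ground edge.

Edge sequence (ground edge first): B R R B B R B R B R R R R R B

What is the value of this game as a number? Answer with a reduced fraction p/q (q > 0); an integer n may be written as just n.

Build v(s[:k]) for k = 1..15, string s = B R R B B R B R B R R R R R B.
v(B) = { 0 | none } → 1
v(BR) = { 0 | 1 } → 1/2
v(BRR) = { 0 | 1/2,1 } → 1/4
v(BRRB) = { 0,1/4 | 1/2,1 } → 3/8
v(BRRBB) = { 0,1/4,3/8 | 1/2,1 } → 7/16
v(BRRBBR) = { 0,1/4,3/8 | 7/16,1/2,1 } → 13/32
v(BRRBBRB) = { 0,1/4,3/8,13/32 | 7/16,1/2,1 } → 27/64
v(BRRBBRBR) = { 0,1/4,3/8,13/32 | 27/64,7/16,1/2,1 } → 53/128
v(BRRBBRBRB) = { 0,1/4,3/8,13/32,53/128 | 27/64,7/16,1/2,1 } → 107/256
v(BRRBBRBRBR) = { 0,1/4,3/8,13/32,53/128 | 107/256,27/64,7/16,1/2,1 } → 213/512
v(BRRBBRBRBRR) = { 0,1/4,3/8,13/32,53/128 | 213/512,107/256,27/64,7/16,1/2,1 } → 425/1024
v(BRRBBRBRBRRR) = { 0,1/4,3/8,13/32,53/128 | 425/1024,213/512,107/256,27/64,7/16,1/2,1 } → 849/2048
v(BRRBBRBRBRRRR) = { 0,1/4,3/8,13/32,53/128 | 849/2048,425/1024,213/512,107/256,27/64,7/16,1/2,1 } → 1697/4096
v(BRRBBRBRBRRRRR) = { 0,1/4,3/8,13/32,53/128 | 1697/4096,849/2048,425/1024,213/512,107/256,27/64,7/16,1/2,1 } → 3393/8192
v(BRRBBRBRBRRRRRB) = { 0,1/4,3/8,13/32,53/128,3393/8192 | 1697/4096,849/2048,425/1024,213/512,107/256,27/64,7/16,1/2,1 } → 6787/16384

6787/16384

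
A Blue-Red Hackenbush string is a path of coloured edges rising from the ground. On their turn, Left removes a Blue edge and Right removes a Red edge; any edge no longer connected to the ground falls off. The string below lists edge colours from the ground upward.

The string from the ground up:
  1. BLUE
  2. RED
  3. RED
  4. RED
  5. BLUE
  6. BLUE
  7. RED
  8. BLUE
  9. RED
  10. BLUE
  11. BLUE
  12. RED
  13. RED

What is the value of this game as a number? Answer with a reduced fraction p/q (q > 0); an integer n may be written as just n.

Build G(s[:k]) for k = 1..13, string s = BLUE RED RED RED BLUE BLUE RED BLUE RED BLUE BLUE RED RED.
1 of 13 · B · max L 0 · min R +∞ = 1
2 of 13 · BR · max L 0 · min R 1 = 1/2
3 of 13 · BRR · max L 0 · min R 1/2 = 1/4
4 of 13 · BRRR · max L 0 · min R 1/4 = 1/8
5 of 13 · BRRRB · max L 1/8 · min R 1/4 = 3/16
6 of 13 · BRRRBB · max L 3/16 · min R 1/4 = 7/32
7 of 13 · BRRRBBR · max L 3/16 · min R 7/32 = 13/64
8 of 13 · BRRRBBRB · max L 13/64 · min R 7/32 = 27/128
9 of 13 · BRRRBBRBR · max L 13/64 · min R 27/128 = 53/256
10 of 13 · BRRRBBRBRB · max L 53/256 · min R 27/128 = 107/512
11 of 13 · BRRRBBRBRBB · max L 107/512 · min R 27/128 = 215/1024
12 of 13 · BRRRBBRBRBBR · max L 107/512 · min R 215/1024 = 429/2048
13 of 13 · BRRRBBRBRBBRR · max L 107/512 · min R 429/2048 = 857/4096

857/4096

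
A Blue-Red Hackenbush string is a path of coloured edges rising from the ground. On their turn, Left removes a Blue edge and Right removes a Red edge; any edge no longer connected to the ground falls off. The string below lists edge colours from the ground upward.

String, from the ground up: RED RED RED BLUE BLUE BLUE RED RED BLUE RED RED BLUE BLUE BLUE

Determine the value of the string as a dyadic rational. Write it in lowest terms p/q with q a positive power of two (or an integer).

-4529/2048

step 1: add RED to get R; options L={ — } R={ 0 } → -1
step 2: add RED to get RR; options L={ — } R={ -1, 0 } → -2
step 3: add RED to get RRR; options L={ — } R={ -2, -1, 0 } → -3
step 4: add BLUE to get RRRB; options L={ -3 } R={ -2, -1, 0 } → -5/2
step 5: add BLUE to get RRRBB; options L={ -3, -5/2 } R={ -2, -1, 0 } → -9/4
step 6: add BLUE to get RRRBBB; options L={ -3, -5/2, -9/4 } R={ -2, -1, 0 } → -17/8
step 7: add RED to get RRRBBBR; options L={ -3, -5/2, -9/4 } R={ -17/8, -2, -1, 0 } → -35/16
step 8: add RED to get RRRBBBRR; options L={ -3, -5/2, -9/4 } R={ -35/16, -17/8, -2, -1, 0 } → -71/32
step 9: add BLUE to get RRRBBBRRB; options L={ -3, -5/2, -9/4, -71/32 } R={ -35/16, -17/8, -2, -1, 0 } → -141/64
step 10: add RED to get RRRBBBRRBR; options L={ -3, -5/2, -9/4, -71/32 } R={ -141/64, -35/16, -17/8, -2, -1, 0 } → -283/128
step 11: add RED to get RRRBBBRRBRR; options L={ -3, -5/2, -9/4, -71/32 } R={ -283/128, -141/64, -35/16, -17/8, -2, -1, 0 } → -567/256
step 12: add BLUE to get RRRBBBRRBRRB; options L={ -3, -5/2, -9/4, -71/32, -567/256 } R={ -283/128, -141/64, -35/16, -17/8, -2, -1, 0 } → -1133/512
step 13: add BLUE to get RRRBBBRRBRRBB; options L={ -3, -5/2, -9/4, -71/32, -567/256, -1133/512 } R={ -283/128, -141/64, -35/16, -17/8, -2, -1, 0 } → -2265/1024
step 14: add BLUE to get RRRBBBRRBRRBBB; options L={ -3, -5/2, -9/4, -71/32, -567/256, -1133/512, -2265/1024 } R={ -283/128, -141/64, -35/16, -17/8, -2, -1, 0 } → -4529/2048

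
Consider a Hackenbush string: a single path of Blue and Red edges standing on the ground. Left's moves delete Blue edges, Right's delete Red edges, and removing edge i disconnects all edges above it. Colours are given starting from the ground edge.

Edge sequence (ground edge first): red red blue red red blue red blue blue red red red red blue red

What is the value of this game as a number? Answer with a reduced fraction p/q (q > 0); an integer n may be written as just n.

G(r) = { ∅ | 0 } → -1
G(rr) = { ∅ | -1 0 } → -2
G(rrb) = { -2 | -1 0 } → -3/2
G(rrbr) = { -2 | -3/2 -1 0 } → -7/4
G(rrbrr) = { -2 | -7/4 -3/2 -1 0 } → -15/8
G(rrbrrb) = { -2 -15/8 | -7/4 -3/2 -1 0 } → -29/16
G(rrbrrbr) = { -2 -15/8 | -29/16 -7/4 -3/2 -1 0 } → -59/32
G(rrbrrbrb) = { -2 -15/8 -59/32 | -29/16 -7/4 -3/2 -1 0 } → -117/64
G(rrbrrbrbb) = { -2 -15/8 -59/32 -117/64 | -29/16 -7/4 -3/2 -1 0 } → -233/128
G(rrbrrbrbbr) = { -2 -15/8 -59/32 -117/64 | -233/128 -29/16 -7/4 -3/2 -1 0 } → -467/256
G(rrbrrbrbbrr) = { -2 -15/8 -59/32 -117/64 | -467/256 -233/128 -29/16 -7/4 -3/2 -1 0 } → -935/512
G(rrbrrbrbbrrr) = { -2 -15/8 -59/32 -117/64 | -935/512 -467/256 -233/128 -29/16 -7/4 -3/2 -1 0 } → -1871/1024
G(rrbrrbrbbrrrr) = { -2 -15/8 -59/32 -117/64 | -1871/1024 -935/512 -467/256 -233/128 -29/16 -7/4 -3/2 -1 0 } → -3743/2048
G(rrbrrbrbbrrrrb) = { -2 -15/8 -59/32 -117/64 -3743/2048 | -1871/1024 -935/512 -467/256 -233/128 -29/16 -7/4 -3/2 -1 0 } → -7485/4096
G(rrbrrbrbbrrrrbr) = { -2 -15/8 -59/32 -117/64 -3743/2048 | -7485/4096 -1871/1024 -935/512 -467/256 -233/128 -29/16 -7/4 -3/2 -1 0 } → -14971/8192

-14971/8192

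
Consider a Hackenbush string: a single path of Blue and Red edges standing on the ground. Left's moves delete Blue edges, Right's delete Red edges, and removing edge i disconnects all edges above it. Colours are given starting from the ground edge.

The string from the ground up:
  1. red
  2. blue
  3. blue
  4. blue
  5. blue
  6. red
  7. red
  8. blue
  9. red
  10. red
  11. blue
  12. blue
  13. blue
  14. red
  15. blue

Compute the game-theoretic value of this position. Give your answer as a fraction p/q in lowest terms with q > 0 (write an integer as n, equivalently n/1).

-1733/16384

Prefix values for red blue blue blue blue red red blue red red blue blue blue red blue via {L|R} + simplicity:
1 of 15 · r · max L −∞ · min R 0 gives -1
2 of 15 · rb · max L -1 · min R 0 gives -1/2
3 of 15 · rbb · max L -1/2 · min R 0 gives -1/4
4 of 15 · rbbb · max L -1/4 · min R 0 gives -1/8
5 of 15 · rbbbb · max L -1/8 · min R 0 gives -1/16
6 of 15 · rbbbbr · max L -1/8 · min R -1/16 gives -3/32
7 of 15 · rbbbbrr · max L -1/8 · min R -3/32 gives -7/64
8 of 15 · rbbbbrrb · max L -7/64 · min R -3/32 gives -13/128
9 of 15 · rbbbbrrbr · max L -7/64 · min R -13/128 gives -27/256
10 of 15 · rbbbbrrbrr · max L -7/64 · min R -27/256 gives -55/512
11 of 15 · rbbbbrrbrrb · max L -55/512 · min R -27/256 gives -109/1024
12 of 15 · rbbbbrrbrrbb · max L -109/1024 · min R -27/256 gives -217/2048
13 of 15 · rbbbbrrbrrbbb · max L -217/2048 · min R -27/256 gives -433/4096
14 of 15 · rbbbbrrbrrbbbr · max L -217/2048 · min R -433/4096 gives -867/8192
15 of 15 · rbbbbrrbrrbbbrb · max L -867/8192 · min R -433/4096 gives -1733/16384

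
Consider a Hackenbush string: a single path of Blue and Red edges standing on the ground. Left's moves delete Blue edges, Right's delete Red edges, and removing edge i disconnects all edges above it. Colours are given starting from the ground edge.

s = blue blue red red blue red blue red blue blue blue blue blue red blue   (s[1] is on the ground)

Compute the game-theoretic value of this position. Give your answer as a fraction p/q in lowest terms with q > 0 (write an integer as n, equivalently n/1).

Recurse on prefixes of the 15-edge string blue blue red red blue red blue red blue blue blue blue blue red blue:
val_1 [b]  L=[0]  R=[]  => 1
val_2 [bb]  L=[0; 1]  R=[]  => 2
val_3 [bbr]  L=[0; 1]  R=[2]  => 3/2
val_4 [bbrr]  L=[0; 1]  R=[3/2; 2]  => 5/4
val_5 [bbrrb]  L=[0; 1; 5/4]  R=[3/2; 2]  => 11/8
val_6 [bbrrbr]  L=[0; 1; 5/4]  R=[11/8; 3/2; 2]  => 21/16
val_7 [bbrrbrb]  L=[0; 1; 5/4; 21/16]  R=[11/8; 3/2; 2]  => 43/32
val_8 [bbrrbrbr]  L=[0; 1; 5/4; 21/16]  R=[43/32; 11/8; 3/2; 2]  => 85/64
val_9 [bbrrbrbrb]  L=[0; 1; 5/4; 21/16; 85/64]  R=[43/32; 11/8; 3/2; 2]  => 171/128
val_10 [bbrrbrbrbb]  L=[0; 1; 5/4; 21/16; 85/64; 171/128]  R=[43/32; 11/8; 3/2; 2]  => 343/256
val_11 [bbrrbrbrbbb]  L=[0; 1; 5/4; 21/16; 85/64; 171/128; 343/256]  R=[43/32; 11/8; 3/2; 2]  => 687/512
val_12 [bbrrbrbrbbbb]  L=[0; 1; 5/4; 21/16; 85/64; 171/128; 343/256; 687/512]  R=[43/32; 11/8; 3/2; 2]  => 1375/1024
val_13 [bbrrbrbrbbbbb]  L=[0; 1; 5/4; 21/16; 85/64; 171/128; 343/256; 687/512; 1375/1024]  R=[43/32; 11/8; 3/2; 2]  => 2751/2048
val_14 [bbrrbrbrbbbbbr]  L=[0; 1; 5/4; 21/16; 85/64; 171/128; 343/256; 687/512; 1375/1024]  R=[2751/2048; 43/32; 11/8; 3/2; 2]  => 5501/4096
val_15 [bbrrbrbrbbbbbrb]  L=[0; 1; 5/4; 21/16; 85/64; 171/128; 343/256; 687/512; 1375/1024; 5501/4096]  R=[2751/2048; 43/32; 11/8; 3/2; 2]  => 11003/8192

11003/8192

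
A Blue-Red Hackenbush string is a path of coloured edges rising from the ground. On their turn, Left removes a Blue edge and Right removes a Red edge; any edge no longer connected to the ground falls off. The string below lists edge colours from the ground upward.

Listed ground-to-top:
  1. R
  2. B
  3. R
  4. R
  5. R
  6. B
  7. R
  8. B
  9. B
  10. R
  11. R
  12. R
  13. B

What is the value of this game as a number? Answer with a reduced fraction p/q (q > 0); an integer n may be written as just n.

-3741/4096

Prefix values for R B R R R B R B B R R R B via {L|R} + simplicity:
v_1 [R]  L=[none]  R=[0]  gives -1
v_2 [RB]  L=[-1]  R=[0]  gives -1/2
v_3 [RBR]  L=[-1]  R=[-1/2; 0]  gives -3/4
v_4 [RBRR]  L=[-1]  R=[-3/4; -1/2; 0]  gives -7/8
v_5 [RBRRR]  L=[-1]  R=[-7/8; -3/4; -1/2; 0]  gives -15/16
v_6 [RBRRRB]  L=[-1; -15/16]  R=[-7/8; -3/4; -1/2; 0]  gives -29/32
v_7 [RBRRRBR]  L=[-1; -15/16]  R=[-29/32; -7/8; -3/4; -1/2; 0]  gives -59/64
v_8 [RBRRRBRB]  L=[-1; -15/16; -59/64]  R=[-29/32; -7/8; -3/4; -1/2; 0]  gives -117/128
v_9 [RBRRRBRBB]  L=[-1; -15/16; -59/64; -117/128]  R=[-29/32; -7/8; -3/4; -1/2; 0]  gives -233/256
v_10 [RBRRRBRBBR]  L=[-1; -15/16; -59/64; -117/128]  R=[-233/256; -29/32; -7/8; -3/4; -1/2; 0]  gives -467/512
v_11 [RBRRRBRBBRR]  L=[-1; -15/16; -59/64; -117/128]  R=[-467/512; -233/256; -29/32; -7/8; -3/4; -1/2; 0]  gives -935/1024
v_12 [RBRRRBRBBRRR]  L=[-1; -15/16; -59/64; -117/128]  R=[-935/1024; -467/512; -233/256; -29/32; -7/8; -3/4; -1/2; 0]  gives -1871/2048
v_13 [RBRRRBRBBRRRB]  L=[-1; -15/16; -59/64; -117/128; -1871/2048]  R=[-935/1024; -467/512; -233/256; -29/32; -7/8; -3/4; -1/2; 0]  gives -3741/4096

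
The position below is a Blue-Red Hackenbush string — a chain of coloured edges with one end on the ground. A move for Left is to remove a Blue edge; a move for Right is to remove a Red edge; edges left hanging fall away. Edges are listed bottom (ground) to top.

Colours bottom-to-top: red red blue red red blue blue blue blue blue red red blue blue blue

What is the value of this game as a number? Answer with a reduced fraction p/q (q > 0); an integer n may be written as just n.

g(r) = { — | 0 } = -1
g(rr) = { — | -1; 0 } = -2
g(rrb) = { -2 | -1; 0 } = -3/2
g(rrbr) = { -2 | -3/2; -1; 0 } = -7/4
g(rrbrr) = { -2 | -7/4; -3/2; -1; 0 } = -15/8
g(rrbrrb) = { -2; -15/8 | -7/4; -3/2; -1; 0 } = -29/16
g(rrbrrbb) = { -2; -15/8; -29/16 | -7/4; -3/2; -1; 0 } = -57/32
g(rrbrrbbb) = { -2; -15/8; -29/16; -57/32 | -7/4; -3/2; -1; 0 } = -113/64
g(rrbrrbbbb) = { -2; -15/8; -29/16; -57/32; -113/64 | -7/4; -3/2; -1; 0 } = -225/128
g(rrbrrbbbbb) = { -2; -15/8; -29/16; -57/32; -113/64; -225/128 | -7/4; -3/2; -1; 0 } = -449/256
g(rrbrrbbbbbr) = { -2; -15/8; -29/16; -57/32; -113/64; -225/128 | -449/256; -7/4; -3/2; -1; 0 } = -899/512
g(rrbrrbbbbbrr) = { -2; -15/8; -29/16; -57/32; -113/64; -225/128 | -899/512; -449/256; -7/4; -3/2; -1; 0 } = -1799/1024
g(rrbrrbbbbbrrb) = { -2; -15/8; -29/16; -57/32; -113/64; -225/128; -1799/1024 | -899/512; -449/256; -7/4; -3/2; -1; 0 } = -3597/2048
g(rrbrrbbbbbrrbb) = { -2; -15/8; -29/16; -57/32; -113/64; -225/128; -1799/1024; -3597/2048 | -899/512; -449/256; -7/4; -3/2; -1; 0 } = -7193/4096
g(rrbrrbbbbbrrbbb) = { -2; -15/8; -29/16; -57/32; -113/64; -225/128; -1799/1024; -3597/2048; -7193/4096 | -899/512; -449/256; -7/4; -3/2; -1; 0 } = -14385/8192

-14385/8192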